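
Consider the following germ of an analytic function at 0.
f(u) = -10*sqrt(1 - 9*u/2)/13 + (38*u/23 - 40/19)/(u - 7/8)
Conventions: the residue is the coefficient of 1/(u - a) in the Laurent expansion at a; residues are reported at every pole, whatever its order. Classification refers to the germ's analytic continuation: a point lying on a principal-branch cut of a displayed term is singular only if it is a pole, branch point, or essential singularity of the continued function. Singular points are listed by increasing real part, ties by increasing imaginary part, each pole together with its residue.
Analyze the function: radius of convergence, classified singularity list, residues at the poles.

Radius of convergence at 0: 2/9.
At 2/9: an algebraic (square-root) branch point.
At 7/8: a pole of order 1; residue -1153/1748.

Denominator factor (u - 7/8): pole of order 1 at 7/8, modulus 7/8.
Branch term (-10/13)*sqrt(1 - u/(2/9)): its argument vanishes at u = 2/9, a square-root branch point, modulus 2/9.
The radius of convergence is the smallest modulus among the singular points: 2/9.
The branch term is analytic at 7/8 and contributes nothing to the residue; only the rational part matters.
At the order-1 pole 7/8 set g(u) = (u - (7/8))*(rational part) = 38*u/23 - 40/19.
Simple pole: residue = g(a) at a = 7/8, which is -1153/1748.
List the singular points by increasing real part (a conjugate pair: the negative imaginary part first).


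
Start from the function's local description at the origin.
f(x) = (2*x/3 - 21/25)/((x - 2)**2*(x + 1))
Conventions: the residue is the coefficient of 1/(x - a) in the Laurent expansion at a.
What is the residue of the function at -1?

At the order-1 pole -1 set g(x) = (x - (-1))*f(x) = (2*x/3 - 21/25)/(x - 2)**2.
Simple pole: residue = g(a) at a = -1, which is -113/675.

The residue is -113/675.


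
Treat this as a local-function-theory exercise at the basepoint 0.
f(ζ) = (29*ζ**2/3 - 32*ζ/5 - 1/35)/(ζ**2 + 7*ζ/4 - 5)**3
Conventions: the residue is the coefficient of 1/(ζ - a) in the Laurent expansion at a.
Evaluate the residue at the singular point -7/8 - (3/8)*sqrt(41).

The residue is (241088/117234621)*sqrt(41).

The factor ζ**2 + 7*ζ/4 - 5 splits as (ζ - a)(ζ - a') with a = -7/8 - (3/8)*sqrt(41), a' = -7/8 + (3/8)*sqrt(41). At the order-3 pole a set g(ζ) = (ζ - a)^3*f(ζ) = [29*ζ**2/3 - 32*ζ/5 - 1/35] / (ζ - a')^3.
Order-3 pole: residue = g''(a)/2; g''(-7/8 - (3/8)*sqrt(41)) = (482176/117234621)*sqrt(41), so the residue is (241088/117234621)*sqrt(41).


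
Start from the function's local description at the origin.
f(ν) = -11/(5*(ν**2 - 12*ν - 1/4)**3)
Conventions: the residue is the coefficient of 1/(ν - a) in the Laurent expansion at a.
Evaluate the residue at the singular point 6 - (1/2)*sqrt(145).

The factor ν**2 - 12*ν - 1/4 splits as (ν - a)(ν - a') with a = 6 - (1/2)*sqrt(145), a' = 6 + (1/2)*sqrt(145). At the order-3 pole a set g(ν) = (ν - a)^3*f(ν) = [-11/5] / (ν - a')^3.
Order-3 pole: residue = g''(a)/2; g''(6 - (1/2)*sqrt(145)) = (132/15243125)*sqrt(145), so the residue is (66/15243125)*sqrt(145).

The residue is (66/15243125)*sqrt(145).


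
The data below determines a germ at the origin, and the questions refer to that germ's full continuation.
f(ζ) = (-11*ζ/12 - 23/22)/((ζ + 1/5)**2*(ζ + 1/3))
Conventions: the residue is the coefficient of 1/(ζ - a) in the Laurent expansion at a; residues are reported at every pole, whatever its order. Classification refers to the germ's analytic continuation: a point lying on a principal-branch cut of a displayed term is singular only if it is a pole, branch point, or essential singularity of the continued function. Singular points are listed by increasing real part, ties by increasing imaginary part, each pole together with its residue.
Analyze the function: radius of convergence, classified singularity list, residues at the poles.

Radius of convergence at 0: 1/5.
At -1/3: a pole of order 1; residue -7325/176.
At -1/5: a pole of order 2; residue 7325/176.

Denominator factor (ζ + 1/3): pole of order 1 at -1/3, modulus 1/3.
Denominator factor (ζ + 1/5)^2: pole of order 2 at -1/5, modulus 1/5.
The radius of convergence is the smallest modulus among the singular points: 1/5.
At the order-1 pole -1/3 set g(ζ) = (ζ - (-1/3))*f(ζ) = (-11*ζ/12 - 23/22)/(ζ + 1/5)**2.
Simple pole: residue = g(a) at a = -1/3, which is -7325/176.
At the order-2 pole -1/5 set g(ζ) = (ζ - (-1/5))^2*f(ζ) = (-11*ζ/12 - 23/22)/(ζ + 1/3).
Order-2 pole: residue = g'(a); g'(-1/5) = 7325/176, so the residue is 7325/176.
List the singular points by increasing real part (a conjugate pair: the negative imaginary part first).


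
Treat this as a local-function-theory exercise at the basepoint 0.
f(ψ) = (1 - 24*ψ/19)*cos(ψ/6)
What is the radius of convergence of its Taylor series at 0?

The factor cos(ψ/6) is entire and contributes no finite singular point.
The polynomial part has no poles.
No finite singular points: the Taylor series at 0 converges everywhere.

The radius of convergence is infinite.


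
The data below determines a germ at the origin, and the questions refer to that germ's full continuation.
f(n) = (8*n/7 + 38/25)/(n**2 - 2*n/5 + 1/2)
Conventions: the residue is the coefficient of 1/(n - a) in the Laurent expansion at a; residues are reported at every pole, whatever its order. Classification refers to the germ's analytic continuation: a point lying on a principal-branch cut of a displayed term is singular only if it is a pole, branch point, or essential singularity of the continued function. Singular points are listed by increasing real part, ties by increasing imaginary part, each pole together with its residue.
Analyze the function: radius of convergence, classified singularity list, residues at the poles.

Radius of convergence at 0: (1/2)*sqrt(2).
At (1/5) - ((1/10)*sqrt(46))*i: a pole of order 1; residue (4/7) + ((153/805)*sqrt(46))*i.
At (1/5) + ((1/10)*sqrt(46))*i: a pole of order 1; residue (4/7) - ((153/805)*sqrt(46))*i.

Denominator factor (n**2 - 2*n/5 + 1/2): discriminant -46/25, complex-conjugate roots (1/5) + ((1/10)*sqrt(46))*i and (1/5) - ((1/10)*sqrt(46))*i; poles of order 1, moduli (1/2)*sqrt(2) and (1/2)*sqrt(2).
The radius of convergence is the smallest modulus among the singular points: (1/2)*sqrt(2).
The factor n**2 - 2*n/5 + 1/2 splits as (n - a)(n - a') with a = (1/5) - ((1/10)*sqrt(46))*i, a' = (1/5) + ((1/10)*sqrt(46))*i. At the order-1 pole a set g(n) = (n - a)*f(n) = [8*n/7 + 38/25] / (n - a').
Simple pole: residue = g(a) at a = (1/5) - ((1/10)*sqrt(46))*i, which is (4/7) + ((153/805)*sqrt(46))*i.
The factor n**2 - 2*n/5 + 1/2 splits as (n - a)(n - a') with a = (1/5) + ((1/10)*sqrt(46))*i, a' = (1/5) - ((1/10)*sqrt(46))*i. At the order-1 pole a set g(n) = (n - a)*f(n) = [8*n/7 + 38/25] / (n - a').
Simple pole: residue = g(a) at a = (1/5) + ((1/10)*sqrt(46))*i, which is (4/7) - ((153/805)*sqrt(46))*i.
List the singular points by increasing real part (a conjugate pair: the negative imaginary part first).


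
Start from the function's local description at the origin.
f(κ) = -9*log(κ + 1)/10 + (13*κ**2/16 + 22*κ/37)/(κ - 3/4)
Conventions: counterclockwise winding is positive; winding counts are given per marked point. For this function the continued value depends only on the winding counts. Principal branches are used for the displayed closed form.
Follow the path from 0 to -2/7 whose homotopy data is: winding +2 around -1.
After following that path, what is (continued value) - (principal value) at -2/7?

The rational part is single-valued and drops out of the difference; each branch term changes only by its own monodromy.
(-9/10)*log(1 - κ/(-1)): each positive loop around -1 adds 2*pi*i to the log, so winding +2 contributes (-9/10)*(2)*2*pi*i = -(18/5)*pi*i.
Summing the contributions at κ = -2/7 gives -(18/5)*pi*i.

Continued minus principal equals -(18/5)*pi*i.


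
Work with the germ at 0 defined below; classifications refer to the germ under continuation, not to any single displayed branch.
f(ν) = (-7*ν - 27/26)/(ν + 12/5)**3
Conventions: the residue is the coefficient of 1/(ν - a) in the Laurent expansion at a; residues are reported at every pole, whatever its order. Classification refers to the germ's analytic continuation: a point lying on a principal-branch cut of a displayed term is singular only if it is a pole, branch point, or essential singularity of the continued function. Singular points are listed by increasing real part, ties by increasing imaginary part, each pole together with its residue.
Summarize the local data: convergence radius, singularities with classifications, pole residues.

Radius of convergence at 0: 12/5.
At -12/5: a pole of order 3; residue 0.

Denominator factor (ν + 12/5)^3: pole of order 3 at -12/5, modulus 12/5.
The radius of convergence is the smallest modulus among the singular points: 12/5.
At the order-3 pole -12/5 set g(ν) = (ν - (-12/5))^3*f(ν) = -7*ν - 27/26.
Order-3 pole: residue = g''(a)/2; g''(-12/5) = 0, so the residue is 0.


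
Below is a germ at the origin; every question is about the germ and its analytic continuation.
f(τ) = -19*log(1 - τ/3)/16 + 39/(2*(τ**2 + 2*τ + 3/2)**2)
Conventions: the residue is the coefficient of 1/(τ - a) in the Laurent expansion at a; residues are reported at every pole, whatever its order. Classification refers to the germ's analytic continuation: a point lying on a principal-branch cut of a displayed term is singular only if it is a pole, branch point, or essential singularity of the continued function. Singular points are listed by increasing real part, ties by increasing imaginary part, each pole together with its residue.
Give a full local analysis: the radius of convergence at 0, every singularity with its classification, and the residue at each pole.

Denominator factor (τ**2 + 2*τ + 3/2)^2: discriminant -2, complex-conjugate roots (-1) + ((1/2)*sqrt(2))*i and (-1) - ((1/2)*sqrt(2))*i; poles of order 2, moduli (1/2)*sqrt(6) and (1/2)*sqrt(6).
Branch term (-19/16)*log(1 - τ/(3)): its argument vanishes at τ = 3, a logarithmic branch point, modulus 3.
The radius of convergence is the smallest modulus among the singular points: (1/2)*sqrt(6).
The branch term is analytic at (-1) - ((1/2)*sqrt(2))*i and contributes nothing to the residue; only the rational part matters.
The factor τ**2 + 2*τ + 3/2 splits as (τ - a)(τ - a') with a = (-1) - ((1/2)*sqrt(2))*i, a' = (-1) + ((1/2)*sqrt(2))*i. At the order-2 pole a set g(τ) = (τ - a)^2*(rational part) = [39/2] / (τ - a')^2.
Order-2 pole: residue = g'(a); g'((-1) - ((1/2)*sqrt(2))*i) = ((39/4)*sqrt(2))*i, so the residue is ((39/4)*sqrt(2))*i.
The branch term is analytic at (-1) + ((1/2)*sqrt(2))*i and contributes nothing to the residue; only the rational part matters.
The factor τ**2 + 2*τ + 3/2 splits as (τ - a)(τ - a') with a = (-1) + ((1/2)*sqrt(2))*i, a' = (-1) - ((1/2)*sqrt(2))*i. At the order-2 pole a set g(τ) = (τ - a)^2*(rational part) = [39/2] / (τ - a')^2.
Order-2 pole: residue = g'(a); g'((-1) + ((1/2)*sqrt(2))*i) = -((39/4)*sqrt(2))*i, so the residue is -((39/4)*sqrt(2))*i.
List the singular points by increasing real part (a conjugate pair: the negative imaginary part first).

Radius of convergence at 0: (1/2)*sqrt(6).
At (-1) - ((1/2)*sqrt(2))*i: a pole of order 2; residue ((39/4)*sqrt(2))*i.
At (-1) + ((1/2)*sqrt(2))*i: a pole of order 2; residue -((39/4)*sqrt(2))*i.
At 3: a logarithmic branch point.


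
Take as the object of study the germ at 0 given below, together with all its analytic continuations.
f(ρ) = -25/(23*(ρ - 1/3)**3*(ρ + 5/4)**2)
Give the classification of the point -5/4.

The denominator factor ρ + 5/4 vanishes at -5/4 and appears to the power 2; the numerator there equals -25/23, nonzero, and no other factor vanishes.
Hence a pole whose order is the multiplicity, 2.

The point is a pole of order 2.


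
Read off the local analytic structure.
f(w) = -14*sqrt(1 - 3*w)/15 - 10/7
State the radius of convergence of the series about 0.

The radius of convergence is 1/3.

Branch term (-14/15)*sqrt(1 - w/(1/3)): its argument vanishes at w = 1/3, a square-root branch point, modulus 1/3.
The radius of convergence is the smallest modulus among the singular points: 1/3.


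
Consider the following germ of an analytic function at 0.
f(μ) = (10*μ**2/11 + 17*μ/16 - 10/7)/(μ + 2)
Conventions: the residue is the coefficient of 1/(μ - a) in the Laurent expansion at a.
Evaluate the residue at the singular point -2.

The residue is 51/616.

At the order-1 pole -2 set g(μ) = (μ - (-2))*f(μ) = 10*μ**2/11 + 17*μ/16 - 10/7.
Simple pole: residue = g(a) at a = -2, which is 51/616.


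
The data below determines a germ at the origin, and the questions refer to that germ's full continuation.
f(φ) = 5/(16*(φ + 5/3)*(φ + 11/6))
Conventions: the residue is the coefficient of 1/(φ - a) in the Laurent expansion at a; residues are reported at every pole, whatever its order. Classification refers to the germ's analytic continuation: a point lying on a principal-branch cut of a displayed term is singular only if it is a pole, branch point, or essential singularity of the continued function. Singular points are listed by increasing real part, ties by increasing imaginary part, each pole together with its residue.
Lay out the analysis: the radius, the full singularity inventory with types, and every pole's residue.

Denominator factor (φ + 5/3): pole of order 1 at -5/3, modulus 5/3.
Denominator factor (φ + 11/6): pole of order 1 at -11/6, modulus 11/6.
The radius of convergence is the smallest modulus among the singular points: 5/3.
At the order-1 pole -11/6 set g(φ) = (φ - (-11/6))*f(φ) = 5/(16*(φ + 5/3)).
Simple pole: residue = g(a) at a = -11/6, which is -15/8.
At the order-1 pole -5/3 set g(φ) = (φ - (-5/3))*f(φ) = 5/(16*(φ + 11/6)).
Simple pole: residue = g(a) at a = -5/3, which is 15/8.
List the singular points by increasing real part (a conjugate pair: the negative imaginary part first).

Radius of convergence at 0: 5/3.
At -11/6: a pole of order 1; residue -15/8.
At -5/3: a pole of order 1; residue 15/8.


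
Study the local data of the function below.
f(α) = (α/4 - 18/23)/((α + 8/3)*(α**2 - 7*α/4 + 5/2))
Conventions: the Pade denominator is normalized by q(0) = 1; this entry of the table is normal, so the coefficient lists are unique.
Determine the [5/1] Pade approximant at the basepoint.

Taylor coefficients needed (expand at 0): a_0 = -27/230, a_1 = -3/4600, a_2 = 2931/184000, a_3 = 168363/7360000, a_4 = 1572699/294400000, a_5 = -44732373/11776000000, a_6 = -2543799429/471040000000.
Write the denominator as Q(α) = 1 + q1*α. Requiring Q*f - P = O(α^7) with deg P <= 5 kills the coefficients of α^6..α^6 in Q*f:
  α^6: a_6 + q1*a_5 = 0, i.e. -2543799429/471040000000 + (-44732373/11776000000)*q1 = 0.
Solving this linear system: q1 = -847933143/596431640.
The numerator is Q*f truncated at degree 5: P0 = a_0 = -27/230; P1 = a_1 + q1*a_0 = 198302001/1192863280; P2 = a_2 + q1*a_1 = 924946557/54871710880; P3 = a_3 + q1*a_2 = 25133463/109743421760; P4 = a_4 + q1*a_3 = -5965519083/219486843520; P5 = a_5 + q1*a_4 = -5001346677/438973687040.

The Pade approximant has numerator coefficients [-27/230, 198302001/1192863280, 924946557/54871710880, 25133463/109743421760, -5965519083/219486843520, -5001346677/438973687040]; denominator coefficients [1, -847933143/596431640].


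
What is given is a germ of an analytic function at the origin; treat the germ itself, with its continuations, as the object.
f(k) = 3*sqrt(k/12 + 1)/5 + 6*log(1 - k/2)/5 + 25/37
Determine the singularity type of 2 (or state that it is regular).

The point is a logarithmic branch point.

The term (6/5)*log(1 - k/(2)) has argument 1 - 2/(2) = 0 at 2: a logarithmic (infinitely-sheeted) branch point; the remaining terms are analytic or single-valued there.


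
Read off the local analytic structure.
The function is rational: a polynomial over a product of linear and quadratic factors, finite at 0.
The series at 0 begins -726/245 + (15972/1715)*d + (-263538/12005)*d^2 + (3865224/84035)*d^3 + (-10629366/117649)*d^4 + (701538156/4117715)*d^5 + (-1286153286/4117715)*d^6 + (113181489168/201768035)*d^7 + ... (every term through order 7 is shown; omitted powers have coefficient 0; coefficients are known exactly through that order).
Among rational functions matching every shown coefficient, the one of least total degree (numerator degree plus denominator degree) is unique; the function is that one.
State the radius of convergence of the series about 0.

The radius of convergence is 7/11.

No rational of total degree below 2 reproduces all 8 coefficients; solving the [0/2] Pade equations on them gives f(d) = -6/(5*(d + 7/11)**2), whose expansion matches every shown term.
Denominator factor (d + 7/11)^2: pole of order 2 at -7/11, modulus 7/11.
The radius of convergence is the smallest modulus among the singular points: 7/11.


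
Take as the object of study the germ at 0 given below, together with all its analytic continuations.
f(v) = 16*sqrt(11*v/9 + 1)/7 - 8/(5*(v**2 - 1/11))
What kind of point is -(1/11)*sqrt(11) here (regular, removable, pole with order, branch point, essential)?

The denominator factor v**2 - 1/11 vanishes at -(1/11)*sqrt(11) and appears to the power 1; the numerator there equals -8/5, nonzero, and no other factor vanishes.
The branch terms are analytic at this point.
Hence a pole whose order is the multiplicity, 1.

The point is a pole of order 1.


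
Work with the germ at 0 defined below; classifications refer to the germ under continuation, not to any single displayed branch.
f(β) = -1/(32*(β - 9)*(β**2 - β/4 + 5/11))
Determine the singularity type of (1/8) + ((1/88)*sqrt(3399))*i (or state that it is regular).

The denominator factor β**2 - β/4 + 5/11 vanishes at (1/8) + ((1/88)*sqrt(3399))*i and appears to the power 1; the numerator there equals -1/32, nonzero, and no other factor vanishes.
Hence a pole whose order is the multiplicity, 1.

The point is a pole of order 1.


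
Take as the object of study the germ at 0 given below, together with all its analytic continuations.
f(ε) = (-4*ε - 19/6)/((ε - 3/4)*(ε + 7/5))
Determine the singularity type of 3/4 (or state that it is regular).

The point is a pole of order 1.

The denominator factor ε - 3/4 vanishes at 3/4 and appears to the power 1; the numerator there equals -37/6, nonzero, and no other factor vanishes.
Hence a pole whose order is the multiplicity, 1.


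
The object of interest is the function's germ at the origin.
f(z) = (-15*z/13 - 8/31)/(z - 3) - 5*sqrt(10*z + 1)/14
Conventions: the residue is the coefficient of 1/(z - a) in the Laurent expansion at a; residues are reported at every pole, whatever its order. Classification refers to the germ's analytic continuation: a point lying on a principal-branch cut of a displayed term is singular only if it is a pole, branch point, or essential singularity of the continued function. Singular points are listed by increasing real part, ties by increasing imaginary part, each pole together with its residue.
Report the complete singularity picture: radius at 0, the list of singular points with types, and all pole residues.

Radius of convergence at 0: 1/10.
At -1/10: an algebraic (square-root) branch point.
At 3: a pole of order 1; residue -1499/403.

Denominator factor (z - 3): pole of order 1 at 3, modulus 3.
Branch term (-5/14)*sqrt(1 - z/(-1/10)): its argument vanishes at z = -1/10, a square-root branch point, modulus 1/10.
The radius of convergence is the smallest modulus among the singular points: 1/10.
The branch term is analytic at 3 and contributes nothing to the residue; only the rational part matters.
At the order-1 pole 3 set g(z) = (z - (3))*(rational part) = -15*z/13 - 8/31.
Simple pole: residue = g(a) at a = 3, which is -1499/403.
List the singular points by increasing real part (a conjugate pair: the negative imaginary part first).


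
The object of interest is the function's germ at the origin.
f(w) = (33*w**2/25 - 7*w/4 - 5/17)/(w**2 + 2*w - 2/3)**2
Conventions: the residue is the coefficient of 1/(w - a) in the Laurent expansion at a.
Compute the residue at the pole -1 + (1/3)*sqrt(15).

The factor w**2 + 2*w - 2/3 splits as (w - a)(w - a') with a = -1 + (1/3)*sqrt(15), a' = -1 - (1/3)*sqrt(15). At the order-2 pole a set g(w) = (w - a)^2*f(w) = [33*w**2/25 - 7*w/4 - 5/17] / (w - a')^2.
Order-2 pole: residue = g'(a); g'(-1 + (1/3)*sqrt(15)) = -(2937/170000)*sqrt(15), so the residue is -(2937/170000)*sqrt(15).

The residue is -(2937/170000)*sqrt(15).


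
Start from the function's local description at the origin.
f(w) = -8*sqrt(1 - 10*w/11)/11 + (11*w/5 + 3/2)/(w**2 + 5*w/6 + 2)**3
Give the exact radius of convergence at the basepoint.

The radius of convergence is 11/10.

Denominator factor (w**2 + 5*w/6 + 2)^3: discriminant -263/36, complex-conjugate roots (-5/12) + ((1/12)*sqrt(263))*i and (-5/12) - ((1/12)*sqrt(263))*i; poles of order 3, moduli sqrt(2) and sqrt(2).
Branch term (-8/11)*sqrt(1 - w/(11/10)): its argument vanishes at w = 11/10, a square-root branch point, modulus 11/10.
The radius of convergence is the smallest modulus among the singular points: 11/10.


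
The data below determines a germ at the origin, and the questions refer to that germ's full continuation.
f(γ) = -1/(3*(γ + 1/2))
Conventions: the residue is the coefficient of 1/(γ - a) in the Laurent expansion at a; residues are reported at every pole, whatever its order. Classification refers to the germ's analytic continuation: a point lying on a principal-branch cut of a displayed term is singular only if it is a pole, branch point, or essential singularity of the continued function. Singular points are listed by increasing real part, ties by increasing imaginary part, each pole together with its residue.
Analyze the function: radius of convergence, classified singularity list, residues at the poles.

Denominator factor (γ + 1/2): pole of order 1 at -1/2, modulus 1/2.
The radius of convergence is the smallest modulus among the singular points: 1/2.
At the order-1 pole -1/2 set g(γ) = (γ - (-1/2))*f(γ) = -1/3.
Simple pole: residue = g(a) at a = -1/2, which is -1/3.

Radius of convergence at 0: 1/2.
At -1/2: a pole of order 1; residue -1/3.


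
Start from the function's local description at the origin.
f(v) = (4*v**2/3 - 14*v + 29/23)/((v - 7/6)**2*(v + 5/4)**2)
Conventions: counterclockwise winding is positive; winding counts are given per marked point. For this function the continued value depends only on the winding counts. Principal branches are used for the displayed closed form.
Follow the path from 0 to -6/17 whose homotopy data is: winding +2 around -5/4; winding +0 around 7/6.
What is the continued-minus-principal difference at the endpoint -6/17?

The function is rational, hence single-valued: continuing it around any pole returns the same value, so the difference is 0.

Continued minus principal equals 0.


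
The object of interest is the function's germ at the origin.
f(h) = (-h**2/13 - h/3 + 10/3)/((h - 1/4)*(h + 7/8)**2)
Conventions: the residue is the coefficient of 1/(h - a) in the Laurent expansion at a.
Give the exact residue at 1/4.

The residue is 100/39.

At the order-1 pole 1/4 set g(h) = (h - (1/4))*f(h) = (-h**2/13 - h/3 + 10/3)/(h + 7/8)**2.
Simple pole: residue = g(a) at a = 1/4, which is 100/39.


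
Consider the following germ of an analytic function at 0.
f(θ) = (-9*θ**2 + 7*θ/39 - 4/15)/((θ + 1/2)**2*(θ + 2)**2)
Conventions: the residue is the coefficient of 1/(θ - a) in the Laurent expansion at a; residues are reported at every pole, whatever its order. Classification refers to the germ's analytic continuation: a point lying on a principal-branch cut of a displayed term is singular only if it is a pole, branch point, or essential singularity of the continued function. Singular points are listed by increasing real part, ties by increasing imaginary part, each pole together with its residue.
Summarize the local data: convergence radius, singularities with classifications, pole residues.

Radius of convergence at 0: 1/2.
At -2: a pole of order 2; residue -29612/5265.
At -1/2: a pole of order 2; residue 29612/5265.

Denominator factor (θ + 1/2)^2: pole of order 2 at -1/2, modulus 1/2.
Denominator factor (θ + 2)^2: pole of order 2 at -2, modulus 2.
The radius of convergence is the smallest modulus among the singular points: 1/2.
At the order-2 pole -2 set g(θ) = (θ - (-2))^2*f(θ) = (-9*θ**2 + 7*θ/39 - 4/15)/(θ + 1/2)**2.
Order-2 pole: residue = g'(a); g'(-2) = -29612/5265, so the residue is -29612/5265.
At the order-2 pole -1/2 set g(θ) = (θ - (-1/2))^2*f(θ) = (-9*θ**2 + 7*θ/39 - 4/15)/(θ + 2)**2.
Order-2 pole: residue = g'(a); g'(-1/2) = 29612/5265, so the residue is 29612/5265.
List the singular points by increasing real part (a conjugate pair: the negative imaginary part first).


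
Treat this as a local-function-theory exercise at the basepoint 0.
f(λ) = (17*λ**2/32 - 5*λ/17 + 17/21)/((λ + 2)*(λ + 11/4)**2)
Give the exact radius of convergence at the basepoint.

Denominator factor (λ + 11/4)^2: pole of order 2 at -11/4, modulus 11/4.
Denominator factor (λ + 2): pole of order 1 at -2, modulus 2.
The radius of convergence is the smallest modulus among the singular points: 2.

The radius of convergence is 2.


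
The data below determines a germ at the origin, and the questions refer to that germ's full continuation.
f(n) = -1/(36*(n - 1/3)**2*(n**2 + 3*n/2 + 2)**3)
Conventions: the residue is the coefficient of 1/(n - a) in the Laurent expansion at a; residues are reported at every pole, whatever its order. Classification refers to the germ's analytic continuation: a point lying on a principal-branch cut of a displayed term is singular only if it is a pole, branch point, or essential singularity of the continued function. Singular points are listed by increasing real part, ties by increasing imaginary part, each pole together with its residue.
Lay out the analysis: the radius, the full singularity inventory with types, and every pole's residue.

Radius of convergence at 0: 1/3.
At (-3/4) - ((1/4)*sqrt(23))*i: a pole of order 3; residue (-9477/4879681) - ((18498927/59371078727)*sqrt(23))*i.
At (-3/4) + ((1/4)*sqrt(23))*i: a pole of order 3; residue (-9477/4879681) + ((18498927/59371078727)*sqrt(23))*i.
At 1/3: a pole of order 2; residue 18954/4879681.

Denominator factor (n - 1/3)^2: pole of order 2 at 1/3, modulus 1/3.
Denominator factor (n**2 + 3*n/2 + 2)^3: discriminant -23/4, complex-conjugate roots (-3/4) + ((1/4)*sqrt(23))*i and (-3/4) - ((1/4)*sqrt(23))*i; poles of order 3, moduli sqrt(2) and sqrt(2).
The radius of convergence is the smallest modulus among the singular points: 1/3.
The factor n**2 + 3*n/2 + 2 splits as (n - a)(n - a') with a = (-3/4) - ((1/4)*sqrt(23))*i, a' = (-3/4) + ((1/4)*sqrt(23))*i. At the order-3 pole a set g(n) = (n - a)^3*f(n) = [-1/(36*(n - 1/3)**2)] / (n - a')^3.
Order-3 pole: residue = g''(a)/2; g''((-3/4) - ((1/4)*sqrt(23))*i) = (-18954/4879681) - ((36997854/59371078727)*sqrt(23))*i, so the residue is (-9477/4879681) - ((18498927/59371078727)*sqrt(23))*i.
The factor n**2 + 3*n/2 + 2 splits as (n - a)(n - a') with a = (-3/4) + ((1/4)*sqrt(23))*i, a' = (-3/4) - ((1/4)*sqrt(23))*i. At the order-3 pole a set g(n) = (n - a)^3*f(n) = [-1/(36*(n - 1/3)**2)] / (n - a')^3.
Order-3 pole: residue = g''(a)/2; g''((-3/4) + ((1/4)*sqrt(23))*i) = (-18954/4879681) + ((36997854/59371078727)*sqrt(23))*i, so the residue is (-9477/4879681) + ((18498927/59371078727)*sqrt(23))*i.
At the order-2 pole 1/3 set g(n) = (n - (1/3))^2*f(n) = -1/(36*(n**2 + 3*n/2 + 2)**3).
Order-2 pole: residue = g'(a); g'(1/3) = 18954/4879681, so the residue is 18954/4879681.
List the singular points by increasing real part (a conjugate pair: the negative imaginary part first).


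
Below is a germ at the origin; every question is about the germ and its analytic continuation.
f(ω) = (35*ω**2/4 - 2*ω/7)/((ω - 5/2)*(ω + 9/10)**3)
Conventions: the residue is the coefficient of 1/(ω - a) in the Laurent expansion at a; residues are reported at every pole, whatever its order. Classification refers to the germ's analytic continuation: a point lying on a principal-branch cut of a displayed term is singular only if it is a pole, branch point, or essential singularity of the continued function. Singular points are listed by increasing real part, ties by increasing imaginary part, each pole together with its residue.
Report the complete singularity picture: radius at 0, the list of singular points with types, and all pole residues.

Radius of convergence at 0: 9/10.
At -9/10: a pole of order 3; residue -755625/550256.
At 5/2: a pole of order 1; residue 755625/550256.

Denominator factor (ω - 5/2): pole of order 1 at 5/2, modulus 5/2.
Denominator factor (ω + 9/10)^3: pole of order 3 at -9/10, modulus 9/10.
The radius of convergence is the smallest modulus among the singular points: 9/10.
At the order-3 pole -9/10 set g(ω) = (ω - (-9/10))^3*f(ω) = (35*ω**2/4 - 2*ω/7)/(ω - 5/2).
Order-3 pole: residue = g''(a)/2; g''(-9/10) = -755625/275128, so the residue is -755625/550256.
At the order-1 pole 5/2 set g(ω) = (ω - (5/2))*f(ω) = (35*ω**2/4 - 2*ω/7)/(ω + 9/10)**3.
Simple pole: residue = g(a) at a = 5/2, which is 755625/550256.
List the singular points by increasing real part (a conjugate pair: the negative imaginary part first).


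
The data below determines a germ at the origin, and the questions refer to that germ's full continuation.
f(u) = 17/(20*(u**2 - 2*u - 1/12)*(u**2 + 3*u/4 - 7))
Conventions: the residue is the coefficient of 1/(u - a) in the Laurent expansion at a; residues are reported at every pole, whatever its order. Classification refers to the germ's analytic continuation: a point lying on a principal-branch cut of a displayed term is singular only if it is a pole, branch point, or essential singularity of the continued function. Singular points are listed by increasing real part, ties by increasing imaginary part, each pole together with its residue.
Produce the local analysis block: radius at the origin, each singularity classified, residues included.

Radius of convergence at 0: -1 + (1/6)*sqrt(39).
At -3/8 - (1/8)*sqrt(457): a pole of order 1; residue 3366/26405 - (77826/12067085)*sqrt(457).
At 1 - (1/6)*sqrt(39): a pole of order 1; residue -3366/26405 + (2040/68653)*sqrt(39).
At 1 + (1/6)*sqrt(39): a pole of order 1; residue -3366/26405 - (2040/68653)*sqrt(39).
At -3/8 + (1/8)*sqrt(457): a pole of order 1; residue 3366/26405 + (77826/12067085)*sqrt(457).

Denominator factor (u**2 + 3*u/4 - 7): discriminant 457/16, real irrational roots -3/8 + (1/8)*sqrt(457) and -3/8 - (1/8)*sqrt(457); poles of order 1, moduli -3/8 + (1/8)*sqrt(457) and 3/8 + (1/8)*sqrt(457).
Denominator factor (u**2 - 2*u - 1/12): discriminant 13/3, real irrational roots 1 + (1/6)*sqrt(39) and 1 - (1/6)*sqrt(39); poles of order 1, moduli 1 + (1/6)*sqrt(39) and -1 + (1/6)*sqrt(39).
The radius of convergence is the smallest modulus among the singular points: -1 + (1/6)*sqrt(39).
The factor u**2 + 3*u/4 - 7 splits as (u - a)(u - a') with a = -3/8 - (1/8)*sqrt(457), a' = -3/8 + (1/8)*sqrt(457). At the order-1 pole a set g(u) = (u - a)*f(u) = [17/(20*(u**2 - 2*u - 1/12))] / (u - a').
Simple pole: residue = g(a) at a = -3/8 - (1/8)*sqrt(457), which is 3366/26405 - (77826/12067085)*sqrt(457).
The factor u**2 - 2*u - 1/12 splits as (u - a)(u - a') with a = 1 - (1/6)*sqrt(39), a' = 1 + (1/6)*sqrt(39). At the order-1 pole a set g(u) = (u - a)*f(u) = [17/(20*(u**2 + 3*u/4 - 7))] / (u - a').
Simple pole: residue = g(a) at a = 1 - (1/6)*sqrt(39), which is -3366/26405 + (2040/68653)*sqrt(39).
The factor u**2 - 2*u - 1/12 splits as (u - a)(u - a') with a = 1 + (1/6)*sqrt(39), a' = 1 - (1/6)*sqrt(39). At the order-1 pole a set g(u) = (u - a)*f(u) = [17/(20*(u**2 + 3*u/4 - 7))] / (u - a').
Simple pole: residue = g(a) at a = 1 + (1/6)*sqrt(39), which is -3366/26405 - (2040/68653)*sqrt(39).
The factor u**2 + 3*u/4 - 7 splits as (u - a)(u - a') with a = -3/8 + (1/8)*sqrt(457), a' = -3/8 - (1/8)*sqrt(457). At the order-1 pole a set g(u) = (u - a)*f(u) = [17/(20*(u**2 - 2*u - 1/12))] / (u - a').
Simple pole: residue = g(a) at a = -3/8 + (1/8)*sqrt(457), which is 3366/26405 + (77826/12067085)*sqrt(457).
List the singular points by increasing real part (a conjugate pair: the negative imaginary part first).


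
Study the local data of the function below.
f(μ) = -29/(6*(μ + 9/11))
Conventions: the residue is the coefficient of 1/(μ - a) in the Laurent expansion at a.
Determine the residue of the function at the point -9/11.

At the order-1 pole -9/11 set g(μ) = (μ - (-9/11))*f(μ) = -29/6.
Simple pole: residue = g(a) at a = -9/11, which is -29/6.

The residue is -29/6.


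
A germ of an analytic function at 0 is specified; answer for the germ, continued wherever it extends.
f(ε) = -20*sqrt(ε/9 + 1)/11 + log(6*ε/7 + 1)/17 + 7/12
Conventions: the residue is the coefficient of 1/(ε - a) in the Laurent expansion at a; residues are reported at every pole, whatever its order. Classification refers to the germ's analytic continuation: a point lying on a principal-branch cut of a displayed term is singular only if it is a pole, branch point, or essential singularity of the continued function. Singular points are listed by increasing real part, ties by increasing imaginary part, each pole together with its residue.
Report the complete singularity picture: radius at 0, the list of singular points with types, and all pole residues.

Radius of convergence at 0: 7/6.
At -9: an algebraic (square-root) branch point.
At -7/6: a logarithmic branch point.

Branch term (-20/11)*sqrt(1 - ε/(-9)): its argument vanishes at ε = -9, a square-root branch point, modulus 9.
Branch term (1/17)*log(1 - ε/(-7/6)): its argument vanishes at ε = -7/6, a logarithmic branch point, modulus 7/6.
The radius of convergence is the smallest modulus among the singular points: 7/6.
List the singular points by increasing real part (a conjugate pair: the negative imaginary part first).


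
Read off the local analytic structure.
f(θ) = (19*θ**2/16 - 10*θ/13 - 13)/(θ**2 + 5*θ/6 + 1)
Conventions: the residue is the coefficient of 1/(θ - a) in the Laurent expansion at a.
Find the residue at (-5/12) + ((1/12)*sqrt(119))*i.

The factor θ**2 + 5*θ/6 + 1 splits as (θ - a)(θ - a') with a = (-5/12) + ((1/12)*sqrt(119))*i, a' = (-5/12) - ((1/12)*sqrt(119))*i. At the order-1 pole a set g(θ) = (θ - a)*f(θ) = [19*θ**2/16 - 10*θ/13 - 13] / (θ - a').
Simple pole: residue = g(a) at a = (-5/12) + ((1/12)*sqrt(119))*i, which is (-2195/2496) + ((201497/297024)*sqrt(119))*i.

The residue is (-2195/2496) + ((201497/297024)*sqrt(119))*i.


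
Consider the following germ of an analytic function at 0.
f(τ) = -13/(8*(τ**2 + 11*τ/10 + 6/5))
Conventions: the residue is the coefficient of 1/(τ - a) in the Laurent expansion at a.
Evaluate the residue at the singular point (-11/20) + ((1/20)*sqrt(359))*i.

The residue is ((65/1436)*sqrt(359))*i.

The factor τ**2 + 11*τ/10 + 6/5 splits as (τ - a)(τ - a') with a = (-11/20) + ((1/20)*sqrt(359))*i, a' = (-11/20) - ((1/20)*sqrt(359))*i. At the order-1 pole a set g(τ) = (τ - a)*f(τ) = [-13/8] / (τ - a').
Simple pole: residue = g(a) at a = (-11/20) + ((1/20)*sqrt(359))*i, which is ((65/1436)*sqrt(359))*i.


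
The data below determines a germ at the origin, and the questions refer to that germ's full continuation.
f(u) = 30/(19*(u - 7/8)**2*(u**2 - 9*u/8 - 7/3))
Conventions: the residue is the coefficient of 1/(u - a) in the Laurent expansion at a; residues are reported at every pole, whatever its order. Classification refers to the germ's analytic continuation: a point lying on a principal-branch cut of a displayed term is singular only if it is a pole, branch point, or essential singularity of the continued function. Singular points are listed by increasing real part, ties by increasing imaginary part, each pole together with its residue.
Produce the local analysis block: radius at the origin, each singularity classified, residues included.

Denominator factor (u**2 - 9*u/8 - 7/3): discriminant 2035/192, real irrational roots 9/16 + (1/48)*sqrt(6105) and 9/16 - (1/48)*sqrt(6105); poles of order 1, moduli 9/16 + (1/48)*sqrt(6105) and -9/16 + (1/48)*sqrt(6105).
Denominator factor (u - 7/8)^2: pole of order 2 at 7/8, modulus 7/8.
The radius of convergence is the smallest modulus among the singular points: 7/8.
The factor u**2 - 9*u/8 - 7/3 splits as (u - a)(u - a') with a = 9/16 - (1/48)*sqrt(6105), a' = 9/16 + (1/48)*sqrt(6105). At the order-1 pole a set g(u) = (u - a)*f(u) = [30/(19*(u - 7/8)**2)] / (u - a').
Simple pole: residue = g(a) at a = 9/16 - (1/48)*sqrt(6105), which is 3456/45619 - (243072/92834665)*sqrt(6105).
At the order-2 pole 7/8 set g(u) = (u - (7/8))^2*f(u) = 30/(19*(u**2 - 9*u/8 - 7/3)).
Order-2 pole: residue = g'(a); g'(7/8) = -6912/45619, so the residue is -6912/45619.
The factor u**2 - 9*u/8 - 7/3 splits as (u - a)(u - a') with a = 9/16 + (1/48)*sqrt(6105), a' = 9/16 - (1/48)*sqrt(6105). At the order-1 pole a set g(u) = (u - a)*f(u) = [30/(19*(u - 7/8)**2)] / (u - a').
Simple pole: residue = g(a) at a = 9/16 + (1/48)*sqrt(6105), which is 3456/45619 + (243072/92834665)*sqrt(6105).
List the singular points by increasing real part (a conjugate pair: the negative imaginary part first).

Radius of convergence at 0: 7/8.
At 9/16 - (1/48)*sqrt(6105): a pole of order 1; residue 3456/45619 - (243072/92834665)*sqrt(6105).
At 7/8: a pole of order 2; residue -6912/45619.
At 9/16 + (1/48)*sqrt(6105): a pole of order 1; residue 3456/45619 + (243072/92834665)*sqrt(6105).


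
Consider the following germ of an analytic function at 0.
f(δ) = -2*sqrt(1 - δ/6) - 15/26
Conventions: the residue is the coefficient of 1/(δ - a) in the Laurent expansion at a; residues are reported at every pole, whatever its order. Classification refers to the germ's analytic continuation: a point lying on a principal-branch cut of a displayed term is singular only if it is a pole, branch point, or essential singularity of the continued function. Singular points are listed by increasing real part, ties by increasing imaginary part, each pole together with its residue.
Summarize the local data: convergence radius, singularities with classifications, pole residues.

Branch term (-2)*sqrt(1 - δ/(6)): its argument vanishes at δ = 6, a square-root branch point, modulus 6.
The radius of convergence is the smallest modulus among the singular points: 6.

Radius of convergence at 0: 6.
At 6: an algebraic (square-root) branch point.


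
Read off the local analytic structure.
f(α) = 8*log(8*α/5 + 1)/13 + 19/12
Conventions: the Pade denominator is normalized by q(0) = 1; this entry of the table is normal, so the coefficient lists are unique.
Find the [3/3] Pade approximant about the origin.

Taylor coefficients needed (expand at 0): a_0 = 19/12, a_1 = 64/65, a_2 = -256/325, a_3 = 4096/4875, a_4 = -8192/8125, a_5 = 262144/203125, a_6 = -1048576/609375.
Write the denominator as Q(α) = 1 + q1*α + q2*α^2 + q3*α^3. Requiring Q*f - P = O(α^7) with deg P <= 3 kills the coefficients of α^4..α^6 in Q*f:
  α^4: a_4 + q1*a_3 + q2*a_2 + q3*a_1 = 0, i.e. -8192/8125 + (4096/4875)*q1 + (-256/325)*q2 + (64/65)*q3 = 0.
  α^5: a_5 + q1*a_4 + q2*a_3 + q3*a_2 = 0, i.e. 262144/203125 + (-8192/8125)*q1 + (4096/4875)*q2 + (-256/325)*q3 = 0.
  α^6: a_6 + q1*a_5 + q2*a_4 + q3*a_3 = 0, i.e. -1048576/609375 + (262144/203125)*q1 + (-8192/8125)*q2 + (4096/4875)*q3 = 0.
Solving this linear system: q1 = 12/5, q2 = 192/125, q3 = 128/625.
The numerator is Q*f truncated at degree 3: P0 = a_0 = 19/12; P1 = a_1 + q1*a_0 = 311/65; P2 = a_2 + q1*a_1 + q2*a_0 = 6512/1625; P3 = a_3 + q1*a_2 + q2*a_1 + q3*a_0 = 19168/24375.

The Pade approximant has numerator coefficients [19/12, 311/65, 6512/1625, 19168/24375]; denominator coefficients [1, 12/5, 192/125, 128/625].


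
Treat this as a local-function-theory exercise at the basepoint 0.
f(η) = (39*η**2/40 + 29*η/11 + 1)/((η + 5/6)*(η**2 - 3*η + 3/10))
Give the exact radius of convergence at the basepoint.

The radius of convergence is 3/2 - (1/10)*sqrt(195).

Denominator factor (η + 5/6): pole of order 1 at -5/6, modulus 5/6.
Denominator factor (η**2 - 3*η + 3/10): discriminant 39/5, real irrational roots 3/2 + (1/10)*sqrt(195) and 3/2 - (1/10)*sqrt(195); poles of order 1, moduli 3/2 + (1/10)*sqrt(195) and 3/2 - (1/10)*sqrt(195).
The radius of convergence is the smallest modulus among the singular points: 3/2 - (1/10)*sqrt(195).
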